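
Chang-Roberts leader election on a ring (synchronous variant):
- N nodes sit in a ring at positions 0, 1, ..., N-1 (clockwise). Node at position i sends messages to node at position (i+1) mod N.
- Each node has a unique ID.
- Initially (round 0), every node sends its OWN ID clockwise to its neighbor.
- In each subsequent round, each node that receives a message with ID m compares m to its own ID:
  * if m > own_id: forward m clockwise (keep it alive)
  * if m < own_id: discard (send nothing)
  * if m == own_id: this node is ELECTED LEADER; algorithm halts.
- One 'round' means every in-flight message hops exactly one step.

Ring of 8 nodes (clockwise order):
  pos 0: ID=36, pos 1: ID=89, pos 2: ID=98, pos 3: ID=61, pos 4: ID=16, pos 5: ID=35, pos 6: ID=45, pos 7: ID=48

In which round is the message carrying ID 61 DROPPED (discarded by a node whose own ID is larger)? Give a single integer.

Round 1: pos1(id89) recv 36: drop; pos2(id98) recv 89: drop; pos3(id61) recv 98: fwd; pos4(id16) recv 61: fwd; pos5(id35) recv 16: drop; pos6(id45) recv 35: drop; pos7(id48) recv 45: drop; pos0(id36) recv 48: fwd
Round 2: pos4(id16) recv 98: fwd; pos5(id35) recv 61: fwd; pos1(id89) recv 48: drop
Round 3: pos5(id35) recv 98: fwd; pos6(id45) recv 61: fwd
Round 4: pos6(id45) recv 98: fwd; pos7(id48) recv 61: fwd
Round 5: pos7(id48) recv 98: fwd; pos0(id36) recv 61: fwd
Round 6: pos0(id36) recv 98: fwd; pos1(id89) recv 61: drop
Round 7: pos1(id89) recv 98: fwd
Round 8: pos2(id98) recv 98: ELECTED
Message ID 61 originates at pos 3; dropped at pos 1 in round 6

Answer: 6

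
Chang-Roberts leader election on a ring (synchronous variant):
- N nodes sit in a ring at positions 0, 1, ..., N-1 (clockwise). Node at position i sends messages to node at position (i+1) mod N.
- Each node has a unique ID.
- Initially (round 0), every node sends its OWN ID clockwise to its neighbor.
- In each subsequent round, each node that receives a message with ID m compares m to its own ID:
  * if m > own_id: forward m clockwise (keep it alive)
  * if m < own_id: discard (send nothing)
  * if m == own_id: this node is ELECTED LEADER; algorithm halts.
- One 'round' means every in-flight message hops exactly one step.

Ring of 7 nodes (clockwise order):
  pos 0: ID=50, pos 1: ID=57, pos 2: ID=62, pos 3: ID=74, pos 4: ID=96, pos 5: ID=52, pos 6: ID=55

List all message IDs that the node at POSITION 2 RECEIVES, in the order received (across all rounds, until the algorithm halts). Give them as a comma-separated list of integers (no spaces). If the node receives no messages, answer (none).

Answer: 57,96

Derivation:
Round 1: pos1(id57) recv 50: drop; pos2(id62) recv 57: drop; pos3(id74) recv 62: drop; pos4(id96) recv 74: drop; pos5(id52) recv 96: fwd; pos6(id55) recv 52: drop; pos0(id50) recv 55: fwd
Round 2: pos6(id55) recv 96: fwd; pos1(id57) recv 55: drop
Round 3: pos0(id50) recv 96: fwd
Round 4: pos1(id57) recv 96: fwd
Round 5: pos2(id62) recv 96: fwd
Round 6: pos3(id74) recv 96: fwd
Round 7: pos4(id96) recv 96: ELECTED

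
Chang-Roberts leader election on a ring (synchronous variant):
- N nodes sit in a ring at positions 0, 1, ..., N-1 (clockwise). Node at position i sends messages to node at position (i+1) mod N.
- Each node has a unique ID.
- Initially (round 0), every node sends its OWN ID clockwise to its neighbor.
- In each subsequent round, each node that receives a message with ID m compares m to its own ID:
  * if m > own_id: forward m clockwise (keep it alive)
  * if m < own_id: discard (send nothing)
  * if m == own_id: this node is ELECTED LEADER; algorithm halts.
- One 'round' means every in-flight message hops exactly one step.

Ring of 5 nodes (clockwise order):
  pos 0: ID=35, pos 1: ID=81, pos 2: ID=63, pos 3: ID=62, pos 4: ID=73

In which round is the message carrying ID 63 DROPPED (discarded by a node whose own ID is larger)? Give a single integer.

Round 1: pos1(id81) recv 35: drop; pos2(id63) recv 81: fwd; pos3(id62) recv 63: fwd; pos4(id73) recv 62: drop; pos0(id35) recv 73: fwd
Round 2: pos3(id62) recv 81: fwd; pos4(id73) recv 63: drop; pos1(id81) recv 73: drop
Round 3: pos4(id73) recv 81: fwd
Round 4: pos0(id35) recv 81: fwd
Round 5: pos1(id81) recv 81: ELECTED
Message ID 63 originates at pos 2; dropped at pos 4 in round 2

Answer: 2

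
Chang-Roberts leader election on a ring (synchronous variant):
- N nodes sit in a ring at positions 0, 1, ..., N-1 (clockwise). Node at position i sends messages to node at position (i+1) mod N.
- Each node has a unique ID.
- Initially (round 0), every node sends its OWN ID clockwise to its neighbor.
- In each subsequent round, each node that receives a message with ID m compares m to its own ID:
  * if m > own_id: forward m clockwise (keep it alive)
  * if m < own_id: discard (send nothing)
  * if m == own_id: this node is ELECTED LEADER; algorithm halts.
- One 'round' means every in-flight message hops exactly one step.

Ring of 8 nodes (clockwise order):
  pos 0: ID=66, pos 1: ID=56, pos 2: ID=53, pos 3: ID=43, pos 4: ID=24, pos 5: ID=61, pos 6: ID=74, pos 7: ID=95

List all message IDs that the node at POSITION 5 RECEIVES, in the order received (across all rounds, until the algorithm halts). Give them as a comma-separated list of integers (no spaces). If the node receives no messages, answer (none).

Round 1: pos1(id56) recv 66: fwd; pos2(id53) recv 56: fwd; pos3(id43) recv 53: fwd; pos4(id24) recv 43: fwd; pos5(id61) recv 24: drop; pos6(id74) recv 61: drop; pos7(id95) recv 74: drop; pos0(id66) recv 95: fwd
Round 2: pos2(id53) recv 66: fwd; pos3(id43) recv 56: fwd; pos4(id24) recv 53: fwd; pos5(id61) recv 43: drop; pos1(id56) recv 95: fwd
Round 3: pos3(id43) recv 66: fwd; pos4(id24) recv 56: fwd; pos5(id61) recv 53: drop; pos2(id53) recv 95: fwd
Round 4: pos4(id24) recv 66: fwd; pos5(id61) recv 56: drop; pos3(id43) recv 95: fwd
Round 5: pos5(id61) recv 66: fwd; pos4(id24) recv 95: fwd
Round 6: pos6(id74) recv 66: drop; pos5(id61) recv 95: fwd
Round 7: pos6(id74) recv 95: fwd
Round 8: pos7(id95) recv 95: ELECTED

Answer: 24,43,53,56,66,95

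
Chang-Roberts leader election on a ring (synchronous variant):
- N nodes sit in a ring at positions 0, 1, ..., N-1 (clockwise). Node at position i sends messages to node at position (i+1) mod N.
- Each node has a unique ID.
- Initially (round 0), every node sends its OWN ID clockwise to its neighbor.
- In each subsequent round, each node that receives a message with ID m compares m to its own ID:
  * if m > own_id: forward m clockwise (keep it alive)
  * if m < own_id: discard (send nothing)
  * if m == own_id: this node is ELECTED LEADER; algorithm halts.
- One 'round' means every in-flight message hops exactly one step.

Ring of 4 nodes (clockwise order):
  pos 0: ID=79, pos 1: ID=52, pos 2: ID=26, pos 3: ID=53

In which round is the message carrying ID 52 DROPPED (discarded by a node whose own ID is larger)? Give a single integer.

Answer: 2

Derivation:
Round 1: pos1(id52) recv 79: fwd; pos2(id26) recv 52: fwd; pos3(id53) recv 26: drop; pos0(id79) recv 53: drop
Round 2: pos2(id26) recv 79: fwd; pos3(id53) recv 52: drop
Round 3: pos3(id53) recv 79: fwd
Round 4: pos0(id79) recv 79: ELECTED
Message ID 52 originates at pos 1; dropped at pos 3 in round 2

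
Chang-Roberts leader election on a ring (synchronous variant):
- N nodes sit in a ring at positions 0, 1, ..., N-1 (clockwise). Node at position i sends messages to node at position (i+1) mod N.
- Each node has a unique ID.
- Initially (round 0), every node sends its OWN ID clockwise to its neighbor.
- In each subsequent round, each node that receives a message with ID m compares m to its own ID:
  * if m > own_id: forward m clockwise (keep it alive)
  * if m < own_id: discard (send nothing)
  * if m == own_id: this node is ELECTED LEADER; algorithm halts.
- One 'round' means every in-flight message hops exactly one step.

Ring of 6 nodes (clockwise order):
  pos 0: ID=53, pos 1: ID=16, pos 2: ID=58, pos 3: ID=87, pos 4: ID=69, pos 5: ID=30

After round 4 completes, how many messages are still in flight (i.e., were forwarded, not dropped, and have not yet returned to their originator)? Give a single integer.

Round 1: pos1(id16) recv 53: fwd; pos2(id58) recv 16: drop; pos3(id87) recv 58: drop; pos4(id69) recv 87: fwd; pos5(id30) recv 69: fwd; pos0(id53) recv 30: drop
Round 2: pos2(id58) recv 53: drop; pos5(id30) recv 87: fwd; pos0(id53) recv 69: fwd
Round 3: pos0(id53) recv 87: fwd; pos1(id16) recv 69: fwd
Round 4: pos1(id16) recv 87: fwd; pos2(id58) recv 69: fwd
After round 4: 2 messages still in flight

Answer: 2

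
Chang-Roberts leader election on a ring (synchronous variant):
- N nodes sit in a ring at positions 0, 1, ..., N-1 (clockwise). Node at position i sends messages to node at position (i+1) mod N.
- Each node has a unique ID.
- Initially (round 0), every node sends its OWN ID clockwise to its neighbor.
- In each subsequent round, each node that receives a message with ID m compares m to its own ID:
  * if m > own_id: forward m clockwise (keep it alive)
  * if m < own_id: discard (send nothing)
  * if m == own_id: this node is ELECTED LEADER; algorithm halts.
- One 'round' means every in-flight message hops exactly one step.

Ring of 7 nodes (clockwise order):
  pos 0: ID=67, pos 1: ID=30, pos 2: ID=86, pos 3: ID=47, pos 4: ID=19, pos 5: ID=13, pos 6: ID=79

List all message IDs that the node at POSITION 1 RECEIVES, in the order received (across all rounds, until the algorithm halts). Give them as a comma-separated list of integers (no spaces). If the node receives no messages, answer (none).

Round 1: pos1(id30) recv 67: fwd; pos2(id86) recv 30: drop; pos3(id47) recv 86: fwd; pos4(id19) recv 47: fwd; pos5(id13) recv 19: fwd; pos6(id79) recv 13: drop; pos0(id67) recv 79: fwd
Round 2: pos2(id86) recv 67: drop; pos4(id19) recv 86: fwd; pos5(id13) recv 47: fwd; pos6(id79) recv 19: drop; pos1(id30) recv 79: fwd
Round 3: pos5(id13) recv 86: fwd; pos6(id79) recv 47: drop; pos2(id86) recv 79: drop
Round 4: pos6(id79) recv 86: fwd
Round 5: pos0(id67) recv 86: fwd
Round 6: pos1(id30) recv 86: fwd
Round 7: pos2(id86) recv 86: ELECTED

Answer: 67,79,86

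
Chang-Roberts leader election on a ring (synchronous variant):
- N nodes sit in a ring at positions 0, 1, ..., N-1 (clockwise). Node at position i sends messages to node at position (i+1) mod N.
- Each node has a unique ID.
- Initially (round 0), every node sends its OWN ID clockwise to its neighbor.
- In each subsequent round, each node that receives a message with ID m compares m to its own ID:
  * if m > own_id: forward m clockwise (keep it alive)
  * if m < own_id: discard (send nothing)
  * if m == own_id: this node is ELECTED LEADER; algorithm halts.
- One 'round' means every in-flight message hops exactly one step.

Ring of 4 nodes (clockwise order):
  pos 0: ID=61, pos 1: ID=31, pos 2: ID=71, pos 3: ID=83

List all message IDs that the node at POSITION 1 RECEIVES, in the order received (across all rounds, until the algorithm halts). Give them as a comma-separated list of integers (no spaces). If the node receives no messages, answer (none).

Answer: 61,83

Derivation:
Round 1: pos1(id31) recv 61: fwd; pos2(id71) recv 31: drop; pos3(id83) recv 71: drop; pos0(id61) recv 83: fwd
Round 2: pos2(id71) recv 61: drop; pos1(id31) recv 83: fwd
Round 3: pos2(id71) recv 83: fwd
Round 4: pos3(id83) recv 83: ELECTED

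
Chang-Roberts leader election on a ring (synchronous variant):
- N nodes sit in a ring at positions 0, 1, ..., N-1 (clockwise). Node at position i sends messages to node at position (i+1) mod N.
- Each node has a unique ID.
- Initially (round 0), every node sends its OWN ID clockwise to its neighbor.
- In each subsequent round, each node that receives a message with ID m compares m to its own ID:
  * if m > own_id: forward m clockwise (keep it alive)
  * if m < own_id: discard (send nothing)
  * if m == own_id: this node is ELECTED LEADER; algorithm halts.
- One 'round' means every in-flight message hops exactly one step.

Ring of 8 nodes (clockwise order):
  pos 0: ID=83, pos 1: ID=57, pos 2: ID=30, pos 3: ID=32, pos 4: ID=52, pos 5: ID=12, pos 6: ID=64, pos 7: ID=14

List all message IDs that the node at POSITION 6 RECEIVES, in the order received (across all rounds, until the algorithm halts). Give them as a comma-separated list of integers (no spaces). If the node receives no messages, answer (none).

Round 1: pos1(id57) recv 83: fwd; pos2(id30) recv 57: fwd; pos3(id32) recv 30: drop; pos4(id52) recv 32: drop; pos5(id12) recv 52: fwd; pos6(id64) recv 12: drop; pos7(id14) recv 64: fwd; pos0(id83) recv 14: drop
Round 2: pos2(id30) recv 83: fwd; pos3(id32) recv 57: fwd; pos6(id64) recv 52: drop; pos0(id83) recv 64: drop
Round 3: pos3(id32) recv 83: fwd; pos4(id52) recv 57: fwd
Round 4: pos4(id52) recv 83: fwd; pos5(id12) recv 57: fwd
Round 5: pos5(id12) recv 83: fwd; pos6(id64) recv 57: drop
Round 6: pos6(id64) recv 83: fwd
Round 7: pos7(id14) recv 83: fwd
Round 8: pos0(id83) recv 83: ELECTED

Answer: 12,52,57,83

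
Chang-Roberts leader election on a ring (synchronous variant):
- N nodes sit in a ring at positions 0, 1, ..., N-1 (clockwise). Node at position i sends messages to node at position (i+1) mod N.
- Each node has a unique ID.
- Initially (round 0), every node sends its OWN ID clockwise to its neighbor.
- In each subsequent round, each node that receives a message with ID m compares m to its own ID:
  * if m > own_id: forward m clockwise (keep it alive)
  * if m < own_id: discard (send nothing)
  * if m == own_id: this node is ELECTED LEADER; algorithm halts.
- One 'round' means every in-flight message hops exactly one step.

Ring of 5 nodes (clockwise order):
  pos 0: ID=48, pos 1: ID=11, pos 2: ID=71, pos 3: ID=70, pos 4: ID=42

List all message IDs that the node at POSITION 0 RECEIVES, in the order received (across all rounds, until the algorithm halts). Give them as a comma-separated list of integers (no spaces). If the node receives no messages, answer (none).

Answer: 42,70,71

Derivation:
Round 1: pos1(id11) recv 48: fwd; pos2(id71) recv 11: drop; pos3(id70) recv 71: fwd; pos4(id42) recv 70: fwd; pos0(id48) recv 42: drop
Round 2: pos2(id71) recv 48: drop; pos4(id42) recv 71: fwd; pos0(id48) recv 70: fwd
Round 3: pos0(id48) recv 71: fwd; pos1(id11) recv 70: fwd
Round 4: pos1(id11) recv 71: fwd; pos2(id71) recv 70: drop
Round 5: pos2(id71) recv 71: ELECTED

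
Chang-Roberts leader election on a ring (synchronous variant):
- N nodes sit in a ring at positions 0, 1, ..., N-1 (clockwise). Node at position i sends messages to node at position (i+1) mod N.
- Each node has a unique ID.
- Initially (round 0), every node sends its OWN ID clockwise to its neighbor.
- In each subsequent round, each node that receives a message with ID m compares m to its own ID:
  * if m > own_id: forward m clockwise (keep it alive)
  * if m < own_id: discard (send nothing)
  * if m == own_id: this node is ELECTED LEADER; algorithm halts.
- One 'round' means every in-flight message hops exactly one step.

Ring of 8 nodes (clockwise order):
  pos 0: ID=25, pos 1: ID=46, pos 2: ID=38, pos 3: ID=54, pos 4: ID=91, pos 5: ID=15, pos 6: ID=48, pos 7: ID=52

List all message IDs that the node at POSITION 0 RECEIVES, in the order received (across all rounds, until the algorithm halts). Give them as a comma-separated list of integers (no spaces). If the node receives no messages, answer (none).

Round 1: pos1(id46) recv 25: drop; pos2(id38) recv 46: fwd; pos3(id54) recv 38: drop; pos4(id91) recv 54: drop; pos5(id15) recv 91: fwd; pos6(id48) recv 15: drop; pos7(id52) recv 48: drop; pos0(id25) recv 52: fwd
Round 2: pos3(id54) recv 46: drop; pos6(id48) recv 91: fwd; pos1(id46) recv 52: fwd
Round 3: pos7(id52) recv 91: fwd; pos2(id38) recv 52: fwd
Round 4: pos0(id25) recv 91: fwd; pos3(id54) recv 52: drop
Round 5: pos1(id46) recv 91: fwd
Round 6: pos2(id38) recv 91: fwd
Round 7: pos3(id54) recv 91: fwd
Round 8: pos4(id91) recv 91: ELECTED

Answer: 52,91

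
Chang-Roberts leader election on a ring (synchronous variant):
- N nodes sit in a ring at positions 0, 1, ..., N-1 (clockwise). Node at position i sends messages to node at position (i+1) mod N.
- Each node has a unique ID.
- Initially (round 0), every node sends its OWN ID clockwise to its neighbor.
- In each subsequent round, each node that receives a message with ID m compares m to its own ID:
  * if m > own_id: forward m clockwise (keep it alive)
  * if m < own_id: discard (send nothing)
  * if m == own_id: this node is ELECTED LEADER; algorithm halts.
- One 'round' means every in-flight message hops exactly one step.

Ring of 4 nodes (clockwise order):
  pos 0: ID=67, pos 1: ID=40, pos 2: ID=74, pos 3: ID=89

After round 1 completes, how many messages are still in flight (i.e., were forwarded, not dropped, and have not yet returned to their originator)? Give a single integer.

Round 1: pos1(id40) recv 67: fwd; pos2(id74) recv 40: drop; pos3(id89) recv 74: drop; pos0(id67) recv 89: fwd
After round 1: 2 messages still in flight

Answer: 2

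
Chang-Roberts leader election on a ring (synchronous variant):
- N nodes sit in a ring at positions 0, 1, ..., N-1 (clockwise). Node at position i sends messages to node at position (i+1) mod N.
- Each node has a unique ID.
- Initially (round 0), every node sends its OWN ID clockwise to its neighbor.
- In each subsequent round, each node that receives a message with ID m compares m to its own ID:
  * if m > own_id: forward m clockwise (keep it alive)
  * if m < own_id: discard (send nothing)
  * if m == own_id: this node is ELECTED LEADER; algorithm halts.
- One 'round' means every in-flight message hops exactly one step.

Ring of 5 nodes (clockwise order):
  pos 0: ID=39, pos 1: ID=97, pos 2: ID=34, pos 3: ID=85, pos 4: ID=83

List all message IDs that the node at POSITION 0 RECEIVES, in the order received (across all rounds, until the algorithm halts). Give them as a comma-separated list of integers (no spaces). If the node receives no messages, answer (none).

Round 1: pos1(id97) recv 39: drop; pos2(id34) recv 97: fwd; pos3(id85) recv 34: drop; pos4(id83) recv 85: fwd; pos0(id39) recv 83: fwd
Round 2: pos3(id85) recv 97: fwd; pos0(id39) recv 85: fwd; pos1(id97) recv 83: drop
Round 3: pos4(id83) recv 97: fwd; pos1(id97) recv 85: drop
Round 4: pos0(id39) recv 97: fwd
Round 5: pos1(id97) recv 97: ELECTED

Answer: 83,85,97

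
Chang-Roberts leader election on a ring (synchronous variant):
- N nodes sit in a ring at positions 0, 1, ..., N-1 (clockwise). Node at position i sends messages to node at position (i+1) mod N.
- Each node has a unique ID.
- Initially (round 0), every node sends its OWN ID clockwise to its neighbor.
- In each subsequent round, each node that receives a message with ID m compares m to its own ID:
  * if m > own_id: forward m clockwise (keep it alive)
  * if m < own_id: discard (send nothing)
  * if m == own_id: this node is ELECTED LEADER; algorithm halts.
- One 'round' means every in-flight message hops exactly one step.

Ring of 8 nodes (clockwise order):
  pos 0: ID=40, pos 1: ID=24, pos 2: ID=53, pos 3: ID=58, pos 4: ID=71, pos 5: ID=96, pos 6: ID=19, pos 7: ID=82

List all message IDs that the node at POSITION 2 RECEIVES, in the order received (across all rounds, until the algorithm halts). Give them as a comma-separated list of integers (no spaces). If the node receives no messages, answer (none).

Round 1: pos1(id24) recv 40: fwd; pos2(id53) recv 24: drop; pos3(id58) recv 53: drop; pos4(id71) recv 58: drop; pos5(id96) recv 71: drop; pos6(id19) recv 96: fwd; pos7(id82) recv 19: drop; pos0(id40) recv 82: fwd
Round 2: pos2(id53) recv 40: drop; pos7(id82) recv 96: fwd; pos1(id24) recv 82: fwd
Round 3: pos0(id40) recv 96: fwd; pos2(id53) recv 82: fwd
Round 4: pos1(id24) recv 96: fwd; pos3(id58) recv 82: fwd
Round 5: pos2(id53) recv 96: fwd; pos4(id71) recv 82: fwd
Round 6: pos3(id58) recv 96: fwd; pos5(id96) recv 82: drop
Round 7: pos4(id71) recv 96: fwd
Round 8: pos5(id96) recv 96: ELECTED

Answer: 24,40,82,96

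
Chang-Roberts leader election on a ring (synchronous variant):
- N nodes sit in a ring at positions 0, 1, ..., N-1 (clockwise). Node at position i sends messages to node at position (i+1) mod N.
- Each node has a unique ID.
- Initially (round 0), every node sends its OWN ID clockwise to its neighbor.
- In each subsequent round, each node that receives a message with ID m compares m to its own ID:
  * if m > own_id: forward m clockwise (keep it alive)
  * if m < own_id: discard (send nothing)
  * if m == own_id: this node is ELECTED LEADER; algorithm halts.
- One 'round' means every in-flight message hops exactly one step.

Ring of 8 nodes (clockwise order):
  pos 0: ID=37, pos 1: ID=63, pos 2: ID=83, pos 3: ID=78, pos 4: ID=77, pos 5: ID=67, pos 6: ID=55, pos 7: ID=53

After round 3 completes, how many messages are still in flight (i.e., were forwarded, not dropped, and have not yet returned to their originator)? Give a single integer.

Answer: 4

Derivation:
Round 1: pos1(id63) recv 37: drop; pos2(id83) recv 63: drop; pos3(id78) recv 83: fwd; pos4(id77) recv 78: fwd; pos5(id67) recv 77: fwd; pos6(id55) recv 67: fwd; pos7(id53) recv 55: fwd; pos0(id37) recv 53: fwd
Round 2: pos4(id77) recv 83: fwd; pos5(id67) recv 78: fwd; pos6(id55) recv 77: fwd; pos7(id53) recv 67: fwd; pos0(id37) recv 55: fwd; pos1(id63) recv 53: drop
Round 3: pos5(id67) recv 83: fwd; pos6(id55) recv 78: fwd; pos7(id53) recv 77: fwd; pos0(id37) recv 67: fwd; pos1(id63) recv 55: drop
After round 3: 4 messages still in flight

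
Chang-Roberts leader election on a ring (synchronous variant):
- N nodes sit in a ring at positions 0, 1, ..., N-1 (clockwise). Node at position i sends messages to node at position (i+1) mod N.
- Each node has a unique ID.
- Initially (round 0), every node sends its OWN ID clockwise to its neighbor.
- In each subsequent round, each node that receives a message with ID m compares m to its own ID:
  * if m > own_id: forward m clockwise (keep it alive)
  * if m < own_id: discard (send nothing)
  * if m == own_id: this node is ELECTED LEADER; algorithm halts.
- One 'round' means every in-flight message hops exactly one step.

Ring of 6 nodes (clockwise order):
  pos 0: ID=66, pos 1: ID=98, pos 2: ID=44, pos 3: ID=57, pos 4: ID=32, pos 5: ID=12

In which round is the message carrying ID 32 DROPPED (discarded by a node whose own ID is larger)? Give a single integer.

Answer: 2

Derivation:
Round 1: pos1(id98) recv 66: drop; pos2(id44) recv 98: fwd; pos3(id57) recv 44: drop; pos4(id32) recv 57: fwd; pos5(id12) recv 32: fwd; pos0(id66) recv 12: drop
Round 2: pos3(id57) recv 98: fwd; pos5(id12) recv 57: fwd; pos0(id66) recv 32: drop
Round 3: pos4(id32) recv 98: fwd; pos0(id66) recv 57: drop
Round 4: pos5(id12) recv 98: fwd
Round 5: pos0(id66) recv 98: fwd
Round 6: pos1(id98) recv 98: ELECTED
Message ID 32 originates at pos 4; dropped at pos 0 in round 2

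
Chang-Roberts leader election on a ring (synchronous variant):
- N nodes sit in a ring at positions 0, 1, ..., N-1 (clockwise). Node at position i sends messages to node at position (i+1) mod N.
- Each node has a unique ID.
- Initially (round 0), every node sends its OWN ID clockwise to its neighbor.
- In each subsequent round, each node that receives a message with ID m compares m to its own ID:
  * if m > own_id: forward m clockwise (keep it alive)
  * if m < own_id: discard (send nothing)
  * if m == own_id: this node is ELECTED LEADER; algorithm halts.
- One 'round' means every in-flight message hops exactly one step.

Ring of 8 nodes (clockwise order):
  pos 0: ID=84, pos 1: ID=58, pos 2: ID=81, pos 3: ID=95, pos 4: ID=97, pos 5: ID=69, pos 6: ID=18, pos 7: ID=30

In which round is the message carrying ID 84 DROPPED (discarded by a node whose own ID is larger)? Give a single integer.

Answer: 3

Derivation:
Round 1: pos1(id58) recv 84: fwd; pos2(id81) recv 58: drop; pos3(id95) recv 81: drop; pos4(id97) recv 95: drop; pos5(id69) recv 97: fwd; pos6(id18) recv 69: fwd; pos7(id30) recv 18: drop; pos0(id84) recv 30: drop
Round 2: pos2(id81) recv 84: fwd; pos6(id18) recv 97: fwd; pos7(id30) recv 69: fwd
Round 3: pos3(id95) recv 84: drop; pos7(id30) recv 97: fwd; pos0(id84) recv 69: drop
Round 4: pos0(id84) recv 97: fwd
Round 5: pos1(id58) recv 97: fwd
Round 6: pos2(id81) recv 97: fwd
Round 7: pos3(id95) recv 97: fwd
Round 8: pos4(id97) recv 97: ELECTED
Message ID 84 originates at pos 0; dropped at pos 3 in round 3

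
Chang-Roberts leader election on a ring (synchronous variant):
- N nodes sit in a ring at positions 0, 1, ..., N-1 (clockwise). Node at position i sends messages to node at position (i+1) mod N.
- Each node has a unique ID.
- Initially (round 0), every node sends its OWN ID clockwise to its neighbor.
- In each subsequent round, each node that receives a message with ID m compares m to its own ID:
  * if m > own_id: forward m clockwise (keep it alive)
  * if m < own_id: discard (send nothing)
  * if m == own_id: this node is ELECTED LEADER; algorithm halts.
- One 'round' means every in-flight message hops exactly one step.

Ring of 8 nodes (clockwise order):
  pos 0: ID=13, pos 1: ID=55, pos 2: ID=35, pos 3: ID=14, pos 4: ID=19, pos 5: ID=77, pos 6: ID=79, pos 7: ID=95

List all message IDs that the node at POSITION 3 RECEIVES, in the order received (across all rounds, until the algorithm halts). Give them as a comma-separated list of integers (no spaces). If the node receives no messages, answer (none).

Round 1: pos1(id55) recv 13: drop; pos2(id35) recv 55: fwd; pos3(id14) recv 35: fwd; pos4(id19) recv 14: drop; pos5(id77) recv 19: drop; pos6(id79) recv 77: drop; pos7(id95) recv 79: drop; pos0(id13) recv 95: fwd
Round 2: pos3(id14) recv 55: fwd; pos4(id19) recv 35: fwd; pos1(id55) recv 95: fwd
Round 3: pos4(id19) recv 55: fwd; pos5(id77) recv 35: drop; pos2(id35) recv 95: fwd
Round 4: pos5(id77) recv 55: drop; pos3(id14) recv 95: fwd
Round 5: pos4(id19) recv 95: fwd
Round 6: pos5(id77) recv 95: fwd
Round 7: pos6(id79) recv 95: fwd
Round 8: pos7(id95) recv 95: ELECTED

Answer: 35,55,95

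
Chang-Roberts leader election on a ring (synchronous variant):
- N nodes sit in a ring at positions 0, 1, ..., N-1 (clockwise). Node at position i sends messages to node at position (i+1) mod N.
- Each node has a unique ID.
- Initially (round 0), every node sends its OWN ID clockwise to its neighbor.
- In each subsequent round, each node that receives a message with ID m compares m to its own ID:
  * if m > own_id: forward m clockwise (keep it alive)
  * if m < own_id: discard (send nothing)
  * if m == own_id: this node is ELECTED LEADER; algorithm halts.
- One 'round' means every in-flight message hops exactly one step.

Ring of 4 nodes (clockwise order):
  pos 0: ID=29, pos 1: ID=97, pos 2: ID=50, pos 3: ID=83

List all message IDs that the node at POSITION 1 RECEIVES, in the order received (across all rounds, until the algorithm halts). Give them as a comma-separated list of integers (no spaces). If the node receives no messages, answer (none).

Answer: 29,83,97

Derivation:
Round 1: pos1(id97) recv 29: drop; pos2(id50) recv 97: fwd; pos3(id83) recv 50: drop; pos0(id29) recv 83: fwd
Round 2: pos3(id83) recv 97: fwd; pos1(id97) recv 83: drop
Round 3: pos0(id29) recv 97: fwd
Round 4: pos1(id97) recv 97: ELECTED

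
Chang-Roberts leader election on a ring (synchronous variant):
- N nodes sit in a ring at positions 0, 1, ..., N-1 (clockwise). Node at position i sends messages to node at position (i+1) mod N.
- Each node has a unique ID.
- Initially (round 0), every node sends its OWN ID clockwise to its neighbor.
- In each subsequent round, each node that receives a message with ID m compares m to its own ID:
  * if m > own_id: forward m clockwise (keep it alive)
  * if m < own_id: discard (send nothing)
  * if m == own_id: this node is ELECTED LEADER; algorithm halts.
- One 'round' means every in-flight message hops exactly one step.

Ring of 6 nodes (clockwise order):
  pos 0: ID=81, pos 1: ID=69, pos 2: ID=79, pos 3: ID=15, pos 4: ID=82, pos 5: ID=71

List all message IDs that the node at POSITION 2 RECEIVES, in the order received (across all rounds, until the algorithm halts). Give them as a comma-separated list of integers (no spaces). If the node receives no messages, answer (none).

Answer: 69,81,82

Derivation:
Round 1: pos1(id69) recv 81: fwd; pos2(id79) recv 69: drop; pos3(id15) recv 79: fwd; pos4(id82) recv 15: drop; pos5(id71) recv 82: fwd; pos0(id81) recv 71: drop
Round 2: pos2(id79) recv 81: fwd; pos4(id82) recv 79: drop; pos0(id81) recv 82: fwd
Round 3: pos3(id15) recv 81: fwd; pos1(id69) recv 82: fwd
Round 4: pos4(id82) recv 81: drop; pos2(id79) recv 82: fwd
Round 5: pos3(id15) recv 82: fwd
Round 6: pos4(id82) recv 82: ELECTED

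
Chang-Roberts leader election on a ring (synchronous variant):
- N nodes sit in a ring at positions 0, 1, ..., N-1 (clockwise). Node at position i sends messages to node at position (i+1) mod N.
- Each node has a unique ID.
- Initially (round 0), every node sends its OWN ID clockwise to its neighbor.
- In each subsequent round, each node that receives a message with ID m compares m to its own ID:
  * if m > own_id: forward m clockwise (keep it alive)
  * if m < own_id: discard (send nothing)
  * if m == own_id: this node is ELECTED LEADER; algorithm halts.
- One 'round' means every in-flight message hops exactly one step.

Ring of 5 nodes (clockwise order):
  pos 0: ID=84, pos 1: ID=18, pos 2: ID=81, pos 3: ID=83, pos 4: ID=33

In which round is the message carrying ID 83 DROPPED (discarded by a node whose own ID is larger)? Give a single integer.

Answer: 2

Derivation:
Round 1: pos1(id18) recv 84: fwd; pos2(id81) recv 18: drop; pos3(id83) recv 81: drop; pos4(id33) recv 83: fwd; pos0(id84) recv 33: drop
Round 2: pos2(id81) recv 84: fwd; pos0(id84) recv 83: drop
Round 3: pos3(id83) recv 84: fwd
Round 4: pos4(id33) recv 84: fwd
Round 5: pos0(id84) recv 84: ELECTED
Message ID 83 originates at pos 3; dropped at pos 0 in round 2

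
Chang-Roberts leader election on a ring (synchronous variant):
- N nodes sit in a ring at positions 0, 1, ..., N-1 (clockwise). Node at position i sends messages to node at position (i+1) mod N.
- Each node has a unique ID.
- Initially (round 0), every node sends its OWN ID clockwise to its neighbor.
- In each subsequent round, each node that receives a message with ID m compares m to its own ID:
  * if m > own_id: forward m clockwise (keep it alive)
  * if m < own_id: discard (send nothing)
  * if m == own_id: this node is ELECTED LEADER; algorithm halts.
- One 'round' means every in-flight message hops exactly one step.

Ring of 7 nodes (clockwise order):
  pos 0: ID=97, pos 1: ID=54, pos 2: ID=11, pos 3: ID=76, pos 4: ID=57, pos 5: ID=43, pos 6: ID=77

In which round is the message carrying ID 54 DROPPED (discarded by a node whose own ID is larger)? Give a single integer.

Round 1: pos1(id54) recv 97: fwd; pos2(id11) recv 54: fwd; pos3(id76) recv 11: drop; pos4(id57) recv 76: fwd; pos5(id43) recv 57: fwd; pos6(id77) recv 43: drop; pos0(id97) recv 77: drop
Round 2: pos2(id11) recv 97: fwd; pos3(id76) recv 54: drop; pos5(id43) recv 76: fwd; pos6(id77) recv 57: drop
Round 3: pos3(id76) recv 97: fwd; pos6(id77) recv 76: drop
Round 4: pos4(id57) recv 97: fwd
Round 5: pos5(id43) recv 97: fwd
Round 6: pos6(id77) recv 97: fwd
Round 7: pos0(id97) recv 97: ELECTED
Message ID 54 originates at pos 1; dropped at pos 3 in round 2

Answer: 2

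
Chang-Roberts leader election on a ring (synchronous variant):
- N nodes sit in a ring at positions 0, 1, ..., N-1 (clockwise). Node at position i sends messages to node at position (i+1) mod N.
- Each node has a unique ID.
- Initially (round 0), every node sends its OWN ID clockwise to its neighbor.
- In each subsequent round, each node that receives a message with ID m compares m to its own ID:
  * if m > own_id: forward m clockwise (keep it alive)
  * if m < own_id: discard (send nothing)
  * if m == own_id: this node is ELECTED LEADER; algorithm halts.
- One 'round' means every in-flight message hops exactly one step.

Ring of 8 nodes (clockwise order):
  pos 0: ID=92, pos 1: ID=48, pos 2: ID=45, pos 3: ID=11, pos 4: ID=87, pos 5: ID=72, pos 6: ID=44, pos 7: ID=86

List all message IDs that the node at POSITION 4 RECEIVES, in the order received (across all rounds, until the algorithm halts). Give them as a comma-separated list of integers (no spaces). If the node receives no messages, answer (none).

Answer: 11,45,48,92

Derivation:
Round 1: pos1(id48) recv 92: fwd; pos2(id45) recv 48: fwd; pos3(id11) recv 45: fwd; pos4(id87) recv 11: drop; pos5(id72) recv 87: fwd; pos6(id44) recv 72: fwd; pos7(id86) recv 44: drop; pos0(id92) recv 86: drop
Round 2: pos2(id45) recv 92: fwd; pos3(id11) recv 48: fwd; pos4(id87) recv 45: drop; pos6(id44) recv 87: fwd; pos7(id86) recv 72: drop
Round 3: pos3(id11) recv 92: fwd; pos4(id87) recv 48: drop; pos7(id86) recv 87: fwd
Round 4: pos4(id87) recv 92: fwd; pos0(id92) recv 87: drop
Round 5: pos5(id72) recv 92: fwd
Round 6: pos6(id44) recv 92: fwd
Round 7: pos7(id86) recv 92: fwd
Round 8: pos0(id92) recv 92: ELECTED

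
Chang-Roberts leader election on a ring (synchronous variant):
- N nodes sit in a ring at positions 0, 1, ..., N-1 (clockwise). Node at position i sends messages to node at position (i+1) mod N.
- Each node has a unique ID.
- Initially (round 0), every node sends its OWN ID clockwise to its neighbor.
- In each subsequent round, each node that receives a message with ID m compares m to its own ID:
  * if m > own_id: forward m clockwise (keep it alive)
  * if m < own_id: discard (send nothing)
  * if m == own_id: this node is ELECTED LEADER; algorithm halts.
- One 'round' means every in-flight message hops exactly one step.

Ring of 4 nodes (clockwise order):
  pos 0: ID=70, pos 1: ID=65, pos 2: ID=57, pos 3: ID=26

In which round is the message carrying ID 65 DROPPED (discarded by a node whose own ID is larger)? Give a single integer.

Answer: 3

Derivation:
Round 1: pos1(id65) recv 70: fwd; pos2(id57) recv 65: fwd; pos3(id26) recv 57: fwd; pos0(id70) recv 26: drop
Round 2: pos2(id57) recv 70: fwd; pos3(id26) recv 65: fwd; pos0(id70) recv 57: drop
Round 3: pos3(id26) recv 70: fwd; pos0(id70) recv 65: drop
Round 4: pos0(id70) recv 70: ELECTED
Message ID 65 originates at pos 1; dropped at pos 0 in round 3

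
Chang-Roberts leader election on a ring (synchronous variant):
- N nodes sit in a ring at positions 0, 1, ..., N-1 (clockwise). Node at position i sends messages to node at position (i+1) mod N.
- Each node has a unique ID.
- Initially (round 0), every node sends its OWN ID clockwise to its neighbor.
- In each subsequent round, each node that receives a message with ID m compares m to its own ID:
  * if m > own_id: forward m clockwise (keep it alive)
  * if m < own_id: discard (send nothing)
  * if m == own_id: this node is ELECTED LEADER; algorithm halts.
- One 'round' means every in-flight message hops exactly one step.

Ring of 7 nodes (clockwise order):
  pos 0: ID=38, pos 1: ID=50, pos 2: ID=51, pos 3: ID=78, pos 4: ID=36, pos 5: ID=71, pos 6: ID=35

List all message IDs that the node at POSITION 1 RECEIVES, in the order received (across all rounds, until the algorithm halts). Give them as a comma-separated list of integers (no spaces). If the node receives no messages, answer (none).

Round 1: pos1(id50) recv 38: drop; pos2(id51) recv 50: drop; pos3(id78) recv 51: drop; pos4(id36) recv 78: fwd; pos5(id71) recv 36: drop; pos6(id35) recv 71: fwd; pos0(id38) recv 35: drop
Round 2: pos5(id71) recv 78: fwd; pos0(id38) recv 71: fwd
Round 3: pos6(id35) recv 78: fwd; pos1(id50) recv 71: fwd
Round 4: pos0(id38) recv 78: fwd; pos2(id51) recv 71: fwd
Round 5: pos1(id50) recv 78: fwd; pos3(id78) recv 71: drop
Round 6: pos2(id51) recv 78: fwd
Round 7: pos3(id78) recv 78: ELECTED

Answer: 38,71,78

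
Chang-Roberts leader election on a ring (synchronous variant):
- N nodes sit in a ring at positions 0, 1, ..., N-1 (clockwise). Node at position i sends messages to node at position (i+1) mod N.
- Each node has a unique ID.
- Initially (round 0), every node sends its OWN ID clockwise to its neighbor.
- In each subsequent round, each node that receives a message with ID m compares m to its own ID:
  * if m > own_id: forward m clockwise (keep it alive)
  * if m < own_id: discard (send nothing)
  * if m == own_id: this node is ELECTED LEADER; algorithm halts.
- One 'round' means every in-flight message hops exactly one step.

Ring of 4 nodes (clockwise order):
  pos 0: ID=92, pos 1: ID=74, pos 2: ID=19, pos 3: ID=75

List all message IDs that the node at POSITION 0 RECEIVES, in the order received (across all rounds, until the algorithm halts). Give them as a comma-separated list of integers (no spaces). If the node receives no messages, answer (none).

Round 1: pos1(id74) recv 92: fwd; pos2(id19) recv 74: fwd; pos3(id75) recv 19: drop; pos0(id92) recv 75: drop
Round 2: pos2(id19) recv 92: fwd; pos3(id75) recv 74: drop
Round 3: pos3(id75) recv 92: fwd
Round 4: pos0(id92) recv 92: ELECTED

Answer: 75,92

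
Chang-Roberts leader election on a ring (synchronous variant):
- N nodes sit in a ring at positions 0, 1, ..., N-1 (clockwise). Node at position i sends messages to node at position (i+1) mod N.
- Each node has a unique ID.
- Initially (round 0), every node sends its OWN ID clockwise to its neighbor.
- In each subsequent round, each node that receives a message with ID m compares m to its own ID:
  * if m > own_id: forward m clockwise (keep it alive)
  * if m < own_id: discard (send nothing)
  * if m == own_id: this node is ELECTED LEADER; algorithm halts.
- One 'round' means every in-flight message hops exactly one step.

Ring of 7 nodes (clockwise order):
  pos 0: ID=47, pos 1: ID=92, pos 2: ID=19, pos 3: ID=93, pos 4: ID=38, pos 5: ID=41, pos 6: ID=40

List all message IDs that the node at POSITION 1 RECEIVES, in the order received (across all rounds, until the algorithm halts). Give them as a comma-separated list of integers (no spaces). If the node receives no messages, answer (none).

Answer: 47,93

Derivation:
Round 1: pos1(id92) recv 47: drop; pos2(id19) recv 92: fwd; pos3(id93) recv 19: drop; pos4(id38) recv 93: fwd; pos5(id41) recv 38: drop; pos6(id40) recv 41: fwd; pos0(id47) recv 40: drop
Round 2: pos3(id93) recv 92: drop; pos5(id41) recv 93: fwd; pos0(id47) recv 41: drop
Round 3: pos6(id40) recv 93: fwd
Round 4: pos0(id47) recv 93: fwd
Round 5: pos1(id92) recv 93: fwd
Round 6: pos2(id19) recv 93: fwd
Round 7: pos3(id93) recv 93: ELECTED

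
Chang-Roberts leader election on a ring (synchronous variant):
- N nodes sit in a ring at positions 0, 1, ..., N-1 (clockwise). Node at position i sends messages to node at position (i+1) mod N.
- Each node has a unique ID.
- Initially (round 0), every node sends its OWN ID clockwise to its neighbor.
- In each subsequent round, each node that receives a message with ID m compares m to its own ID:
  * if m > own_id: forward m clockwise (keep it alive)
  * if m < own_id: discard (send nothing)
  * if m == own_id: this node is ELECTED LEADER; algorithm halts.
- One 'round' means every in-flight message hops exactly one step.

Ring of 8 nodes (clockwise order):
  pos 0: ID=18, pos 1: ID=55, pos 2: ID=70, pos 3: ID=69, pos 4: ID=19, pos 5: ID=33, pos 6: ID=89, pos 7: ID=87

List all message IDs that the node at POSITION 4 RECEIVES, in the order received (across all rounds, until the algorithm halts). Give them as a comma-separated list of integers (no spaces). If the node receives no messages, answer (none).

Round 1: pos1(id55) recv 18: drop; pos2(id70) recv 55: drop; pos3(id69) recv 70: fwd; pos4(id19) recv 69: fwd; pos5(id33) recv 19: drop; pos6(id89) recv 33: drop; pos7(id87) recv 89: fwd; pos0(id18) recv 87: fwd
Round 2: pos4(id19) recv 70: fwd; pos5(id33) recv 69: fwd; pos0(id18) recv 89: fwd; pos1(id55) recv 87: fwd
Round 3: pos5(id33) recv 70: fwd; pos6(id89) recv 69: drop; pos1(id55) recv 89: fwd; pos2(id70) recv 87: fwd
Round 4: pos6(id89) recv 70: drop; pos2(id70) recv 89: fwd; pos3(id69) recv 87: fwd
Round 5: pos3(id69) recv 89: fwd; pos4(id19) recv 87: fwd
Round 6: pos4(id19) recv 89: fwd; pos5(id33) recv 87: fwd
Round 7: pos5(id33) recv 89: fwd; pos6(id89) recv 87: drop
Round 8: pos6(id89) recv 89: ELECTED

Answer: 69,70,87,89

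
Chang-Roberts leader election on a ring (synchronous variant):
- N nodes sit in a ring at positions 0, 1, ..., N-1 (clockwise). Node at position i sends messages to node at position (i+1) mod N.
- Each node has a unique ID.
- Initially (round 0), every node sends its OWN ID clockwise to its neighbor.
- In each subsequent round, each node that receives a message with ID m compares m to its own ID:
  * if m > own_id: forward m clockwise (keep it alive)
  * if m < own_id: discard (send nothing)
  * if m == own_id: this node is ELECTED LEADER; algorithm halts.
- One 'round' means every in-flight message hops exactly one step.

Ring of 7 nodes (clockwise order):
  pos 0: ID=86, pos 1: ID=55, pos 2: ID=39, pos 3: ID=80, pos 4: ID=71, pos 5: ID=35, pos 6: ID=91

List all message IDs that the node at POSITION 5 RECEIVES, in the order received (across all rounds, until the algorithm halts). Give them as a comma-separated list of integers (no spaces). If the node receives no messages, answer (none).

Answer: 71,80,86,91

Derivation:
Round 1: pos1(id55) recv 86: fwd; pos2(id39) recv 55: fwd; pos3(id80) recv 39: drop; pos4(id71) recv 80: fwd; pos5(id35) recv 71: fwd; pos6(id91) recv 35: drop; pos0(id86) recv 91: fwd
Round 2: pos2(id39) recv 86: fwd; pos3(id80) recv 55: drop; pos5(id35) recv 80: fwd; pos6(id91) recv 71: drop; pos1(id55) recv 91: fwd
Round 3: pos3(id80) recv 86: fwd; pos6(id91) recv 80: drop; pos2(id39) recv 91: fwd
Round 4: pos4(id71) recv 86: fwd; pos3(id80) recv 91: fwd
Round 5: pos5(id35) recv 86: fwd; pos4(id71) recv 91: fwd
Round 6: pos6(id91) recv 86: drop; pos5(id35) recv 91: fwd
Round 7: pos6(id91) recv 91: ELECTED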